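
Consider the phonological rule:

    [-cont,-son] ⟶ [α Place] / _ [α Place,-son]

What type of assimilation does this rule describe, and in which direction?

The shared variable α links the value of the place features (abbreviated [Place]) on the target to the same value on the neighbouring segment, so place is the feature that assimilates.
Since the environment is written after the underscore, the trigger follows the target; the direction is regressive.

regressive place assimilation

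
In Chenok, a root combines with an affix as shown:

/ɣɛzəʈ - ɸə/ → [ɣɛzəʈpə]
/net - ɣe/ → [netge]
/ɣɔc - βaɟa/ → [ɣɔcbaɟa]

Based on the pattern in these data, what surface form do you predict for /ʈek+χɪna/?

The data show progressive manner assimilation: /ɸ/ → [p] after /ʈ/; /ɣ/ → [g] after /t/; /β/ → [b] after /c/. In each pair only manner changes, matching the preceding consonant, while place and voice stay constant.
The rule targets /χ/ (voiceless uvular fricative), which sits after the trigger /k/ (stop).
Changing only its manner to stop gives [q] — the voiceless uvular stop.

[ʈekqɪna]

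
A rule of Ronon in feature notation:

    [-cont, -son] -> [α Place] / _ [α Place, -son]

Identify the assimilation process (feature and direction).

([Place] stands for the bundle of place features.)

The rule copies the place features (abbreviated [Place]) from the environment onto the target, so the assimilating feature is place.
The conditioning segment sits to the right of the focus bar, meaning the trigger follows the segment that changes — regressive assimilation.

regressive place assimilation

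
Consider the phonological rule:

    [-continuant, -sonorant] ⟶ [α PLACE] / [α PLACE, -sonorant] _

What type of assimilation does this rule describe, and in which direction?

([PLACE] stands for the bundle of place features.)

progressive place assimilation

The rule copies the place features (abbreviated [PLACE]) from the environment onto the target, so the assimilating feature is place.
The conditioning segment sits to the left of the focus bar, meaning the trigger precedes the segment that changes — progressive assimilation.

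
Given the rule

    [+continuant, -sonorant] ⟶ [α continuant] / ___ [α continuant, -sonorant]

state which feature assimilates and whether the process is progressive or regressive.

regressive manner assimilation

The shared variable α links the value of [continuant] on the target to that of the neighbouring obstruent. [continuant] distinguishes stops from fricatives — a manner-of-articulation feature — so this is manner assimilation.
Since the environment is written after the underscore, the trigger follows the target; the direction is regressive.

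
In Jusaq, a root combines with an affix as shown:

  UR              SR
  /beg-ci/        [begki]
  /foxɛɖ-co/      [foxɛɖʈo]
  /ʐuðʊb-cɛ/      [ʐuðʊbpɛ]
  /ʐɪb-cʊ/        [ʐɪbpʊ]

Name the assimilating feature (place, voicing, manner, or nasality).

Comparing underlying and surface forms, /c/ → [k] is the alternation; the neighbouring /g/ is constant.
The change palatal → velar matches the place of the preceding /g/, identifying this as place assimilation.
Checking the remaining alternations: /c/ → [ʈ] after /ɖ/ (palatal → retroflex, matching retroflex); /c/ → [p] after /b/ (palatal → bilabial, matching bilabial) — only place changes, and always toward the preceding segment.

place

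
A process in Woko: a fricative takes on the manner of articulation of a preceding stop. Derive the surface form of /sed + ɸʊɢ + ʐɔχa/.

The rule targets /ɸ/ (voiceless bilabial fricative), which sits after the trigger /d/ (stop).
The voiceless bilabial stop is [p], so /ɸ/ → [p].
At the second juncture, /ʐ/ likewise becomes [ɖ] adjacent to /ɢ/.

[sedpʊɢɖɔχa]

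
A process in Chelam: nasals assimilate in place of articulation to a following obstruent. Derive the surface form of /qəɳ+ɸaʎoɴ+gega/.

[qəmɸaʎoŋgega]

The rule targets /ɳ/ (voiced retroflex nasal), which sits before the trigger /ɸ/ (bilabial).
Changing only its place to bilabial gives [m] — the voiced bilabial nasal.
The same rule applies at the second boundary: /ɴ/ → [ŋ] next to /g/.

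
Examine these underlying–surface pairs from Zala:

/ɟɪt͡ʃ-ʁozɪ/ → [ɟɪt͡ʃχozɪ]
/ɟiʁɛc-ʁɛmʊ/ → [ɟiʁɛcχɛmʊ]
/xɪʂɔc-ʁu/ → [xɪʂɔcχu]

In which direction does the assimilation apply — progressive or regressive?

progressive

The segment that alternates is /ʁ/, which surfaces as [χ] when adjacent to /t͡ʃ/.
The change voiced → voiceless matches the voicing of the preceding /t͡ʃ/, identifying this as voicing assimilation.
Checking the remaining alternation: /ʁ/ → [χ] after /c/ (voiced → voiceless, matching voiceless) — only voicing changes, and always toward the preceding segment.
The trigger is the preceding segment, so the direction is progressive (perseverative).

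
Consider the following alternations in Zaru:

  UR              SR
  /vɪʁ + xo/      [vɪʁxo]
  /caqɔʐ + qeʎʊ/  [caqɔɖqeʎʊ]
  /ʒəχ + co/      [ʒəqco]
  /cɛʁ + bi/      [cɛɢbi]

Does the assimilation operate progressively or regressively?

regressive

The segment that alternates is /ʐ/, which surfaces as [ɖ] when adjacent to /q/.
/ʐ/ is a fricative while /q/ is a stop; the output [ɖ] is a stop, matching the trigger — so the feature that spreads is manner.
Checking the remaining alternations: /χ/ → [q] before /c/ (fricative → stop, matching a stop); /ʁ/ → [ɢ] before /b/ (fricative → stop, matching a stop) — only manner changes, and always toward the following segment.
Nothing changes in [vɪʁxo]: there the adjacent consonants already agree in manner (/ʁ/ and /x/ are both fricatives), so this form is consistent with the same rule.
Since the segment that changes precedes the conditioning segment, the assimilation is regressive.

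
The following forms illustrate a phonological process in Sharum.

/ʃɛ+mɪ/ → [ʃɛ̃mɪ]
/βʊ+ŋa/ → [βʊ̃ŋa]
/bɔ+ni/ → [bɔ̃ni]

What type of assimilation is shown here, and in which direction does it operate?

The vowel /ɛ/ surfaces as nasalised [ɛ̃] next to the following nasal /m/ — it has acquired the [+nasal] feature of its neighbour.
The other forms show the same pattern: /ʊ/ → [ʊ̃] before /ŋ/; /ɔ/ → [ɔ̃] before /n/ — each time a vowel is nasalised next to a following nasal.
Because the conditioning nasal is to the right of the vowel that changes, the process is regressive (anticipatory).

regressive nasality assimilation (vowel nasalisation)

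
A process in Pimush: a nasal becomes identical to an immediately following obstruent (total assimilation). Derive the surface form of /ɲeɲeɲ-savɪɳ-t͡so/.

[ɲeɲessavɪt͡st͡so]

/ɲ/ is the segment targeted by the rule; it sits immediately before /s/, so it assimilates completely and surfaces as [s].
At the second juncture, /ɳ/ likewise becomes [t͡s] adjacent to /t͡s/.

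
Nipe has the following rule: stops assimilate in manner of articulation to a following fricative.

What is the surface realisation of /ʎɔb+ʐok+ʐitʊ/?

/b/ is a voiced bilabial stop. The following trigger /ʐ/ is a fricative, so /b/ must become a fricative as well.
A voiced bilabial fricative is [β], so the surface segment is [β].
At the second juncture, /k/ likewise becomes [x] adjacent to /ʐ/.

[ʎɔβʐoxʐitʊ]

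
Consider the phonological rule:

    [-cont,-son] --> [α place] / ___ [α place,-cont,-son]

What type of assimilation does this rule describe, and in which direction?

The rule copies the place features (abbreviated [place]) from the environment onto the target, so the assimilating feature is place.
Since the environment is written after the underscore, the trigger follows the target; the direction is regressive.

regressive place assimilation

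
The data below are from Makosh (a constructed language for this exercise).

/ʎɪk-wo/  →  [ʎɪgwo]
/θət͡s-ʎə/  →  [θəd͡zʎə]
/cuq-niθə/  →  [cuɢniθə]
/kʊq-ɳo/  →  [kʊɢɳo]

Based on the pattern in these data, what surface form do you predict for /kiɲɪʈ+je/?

[kiɲɪɖje]

The data show regressive voicing assimilation: /k/ → [g] before /w/; /t͡s/ → [d͡z] before /ʎ/; /q/ → [ɢ] before /n/; /q/ → [ɢ] before /ɳ/. In each pair only voicing changes, matching the following consonant, while place and manner stay constant.
The rule targets /ʈ/ (voiceless retroflex stop), which sits before the trigger /j/ (voiced).
The voiced retroflex stop is [ɖ], so /ʈ/ → [ɖ].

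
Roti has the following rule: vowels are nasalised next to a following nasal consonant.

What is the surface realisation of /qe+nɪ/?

[qẽnɪ]

The vowel /e/ is adjacent to the following nasal /n/, so it acquires [+nasal] and surfaces as [ẽ].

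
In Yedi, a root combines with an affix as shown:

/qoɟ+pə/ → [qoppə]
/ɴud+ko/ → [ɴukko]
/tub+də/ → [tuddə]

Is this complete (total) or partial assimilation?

Comparing underlying and surface forms, /ɟ/ → [p] is the alternation; the neighbouring /p/ is constant.
The output [p] is identical to the trigger /p/ — every feature (place, manner, voicing) has been copied — so this is total assimilation.
The other forms behave the same way: /d/ → [k] before /k/; /b/ → [d] before /d/ — in each case the output is a copy of the following consonant.

total assimilation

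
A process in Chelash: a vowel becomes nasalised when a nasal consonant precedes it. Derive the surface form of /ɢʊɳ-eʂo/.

/e/ sits next to the nasal /ɳ/ and is therefore nasalised to [ẽ].

[ɢʊɳẽʂo]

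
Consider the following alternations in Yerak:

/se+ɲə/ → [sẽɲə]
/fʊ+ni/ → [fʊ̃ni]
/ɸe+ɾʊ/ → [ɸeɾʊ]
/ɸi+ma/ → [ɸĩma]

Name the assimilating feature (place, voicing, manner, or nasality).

nasality

The vowel /e/ surfaces as nasalised [ẽ] next to the following nasal /ɲ/ — it has acquired the [+nasal] feature of its neighbour.
Likewise in the remaining data: /ʊ/ → [ʊ̃] before /n/; /i/ → [ĩ] before /m/ — each time a vowel is nasalised next to a following nasal.
No change occurs in [ɸeɾʊ] because the vowel at the boundary is adjacent to an oral consonant, not a nasal (/e/ next to /ɾ/).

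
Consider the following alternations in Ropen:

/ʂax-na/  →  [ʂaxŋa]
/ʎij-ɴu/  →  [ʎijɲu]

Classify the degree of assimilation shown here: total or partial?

partial assimilation

Comparing underlying and surface forms, /n/ → [ŋ] is the alternation; the neighbouring /x/ is constant.
/n/ is alveolar while /x/ is velar; the output [ŋ] is velar, matching the trigger — so the feature that spreads is place.
Manner and voice are unchanged, so the assimilation is partial, not total.
Checking the remaining alternation: /ɴ/ → [ɲ] after /j/ (uvular → palatal, matching palatal) — only place changes, and always toward the preceding segment.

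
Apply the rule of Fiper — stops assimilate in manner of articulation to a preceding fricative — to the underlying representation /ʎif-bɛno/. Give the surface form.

[ʎifβɛno]

The rule targets /b/ (voiced bilabial stop), which sits after the trigger /f/ (fricative).
Changing only its manner to fricative gives [β] — the voiced bilabial fricative.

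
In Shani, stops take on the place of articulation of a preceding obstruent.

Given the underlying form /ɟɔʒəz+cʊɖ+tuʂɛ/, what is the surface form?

The rule targets /c/ (voiceless palatal stop), which sits after the trigger /z/ (alveolar).
The voiceless alveolar stop is [t], so /c/ → [t].
The same rule applies at the second boundary: /t/ → [ʈ] next to /ɖ/.

[ɟɔʒəztʊɖʈuʂɛ]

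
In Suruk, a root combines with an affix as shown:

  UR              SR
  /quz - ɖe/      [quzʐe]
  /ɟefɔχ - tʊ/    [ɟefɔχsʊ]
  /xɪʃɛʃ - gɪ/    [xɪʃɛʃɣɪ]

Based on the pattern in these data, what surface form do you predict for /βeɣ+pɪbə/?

[βeɣɸɪbə]

The data show progressive manner assimilation: /ɖ/ → [ʐ] after /z/; /t/ → [s] after /χ/; /g/ → [ɣ] after /ʃ/. In each pair only manner changes, matching the preceding consonant, while place and voice stay constant.
The rule targets /p/ (voiceless bilabial stop), which sits after the trigger /ɣ/ (fricative).
A voiceless bilabial fricative is [ɸ], so the surface segment is [ɸ].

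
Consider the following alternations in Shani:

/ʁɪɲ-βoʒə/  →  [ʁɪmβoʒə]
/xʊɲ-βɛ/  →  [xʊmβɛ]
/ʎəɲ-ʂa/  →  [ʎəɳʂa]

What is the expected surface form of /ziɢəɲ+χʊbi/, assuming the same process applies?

[ziɢəɴχʊbi]

The data show regressive place assimilation: /ɲ/ → [m] before /β/; /ɲ/ → [ɳ] before /ʂ/. In each pair only place changes, matching the following consonant, while manner and voice stay constant.
/ɲ/ is a voiced palatal nasal. The following trigger /χ/ is uvular, so /ɲ/ must become uvular as well.
Changing only its place to uvular gives [ɴ] — the voiced uvular nasal.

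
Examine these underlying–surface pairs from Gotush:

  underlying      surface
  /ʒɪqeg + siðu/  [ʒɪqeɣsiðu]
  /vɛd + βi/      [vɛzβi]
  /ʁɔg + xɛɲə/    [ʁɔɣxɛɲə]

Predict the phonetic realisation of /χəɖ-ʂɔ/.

The data show regressive manner assimilation: /g/ → [ɣ] before /s/; /d/ → [z] before /β/; /g/ → [ɣ] before /x/. In each pair only manner changes, matching the following consonant, while place and voice stay constant.
/ɖ/ is a voiced retroflex stop. The following trigger /ʂ/ is a fricative, so /ɖ/ must become a fricative as well.
The voiced retroflex fricative is [ʐ], so /ɖ/ → [ʐ].

[χəʐʂɔ]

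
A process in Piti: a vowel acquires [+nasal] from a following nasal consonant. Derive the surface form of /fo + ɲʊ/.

[fõɲʊ]

/o/ sits next to the nasal /ɲ/ and is therefore nasalised to [õ].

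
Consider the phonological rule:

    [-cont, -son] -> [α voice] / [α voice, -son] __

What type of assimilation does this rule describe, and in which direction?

The shared variable α links the value of [voice] on the target to the same value on the neighbouring segment, so voicing is the feature that assimilates.
Since the environment is written before the underscore, the trigger precedes the target; the direction is progressive.

progressive voicing assimilation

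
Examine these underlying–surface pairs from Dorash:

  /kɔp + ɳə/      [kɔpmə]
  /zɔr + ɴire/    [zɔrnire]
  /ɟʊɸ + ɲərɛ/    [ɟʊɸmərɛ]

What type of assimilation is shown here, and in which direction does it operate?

progressive place assimilation

The segment that alternates is /ɳ/, which surfaces as [m] when adjacent to /p/.
/ɳ/ is retroflex while /p/ is bilabial; the output [m] is bilabial, matching the trigger — so the feature that spreads is place.
Manner and voice are unchanged, so the assimilation is partial, not total.
The other alternating forms pattern the same way: /ɴ/ → [n] after /r/ (uvular → alveolar, matching alveolar); /ɲ/ → [m] after /ɸ/ (palatal → bilabial, matching bilabial) — only place changes, and always toward the preceding segment.
Since the segment that changes follows the conditioning segment, the assimilation is progressive.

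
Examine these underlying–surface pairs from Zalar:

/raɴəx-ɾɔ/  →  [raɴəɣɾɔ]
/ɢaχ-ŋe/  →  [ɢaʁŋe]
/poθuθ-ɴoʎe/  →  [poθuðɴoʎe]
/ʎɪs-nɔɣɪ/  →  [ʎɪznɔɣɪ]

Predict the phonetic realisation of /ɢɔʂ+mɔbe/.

[ɢɔʐmɔbe]

The data show regressive voicing assimilation: /x/ → [ɣ] before /ɾ/; /χ/ → [ʁ] before /ŋ/; /θ/ → [ð] before /ɴ/; /s/ → [z] before /n/. In each pair only voicing changes, matching the following consonant, while place and manner stay constant.
The rule targets /ʂ/ (voiceless retroflex fricative), which sits before the trigger /m/ (voiced).
A voiced retroflex fricative is [ʐ], so the surface segment is [ʐ].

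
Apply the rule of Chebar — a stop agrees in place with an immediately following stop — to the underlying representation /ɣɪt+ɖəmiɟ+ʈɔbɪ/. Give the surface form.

[ɣɪʈɖəmiɖʈɔbɪ]

/t/ is a voiceless alveolar stop. The following trigger /ɖ/ is retroflex, so /t/ must become retroflex as well.
A voiceless retroflex stop is [ʈ], so the surface segment is [ʈ].
At the second juncture, /ɟ/ likewise becomes [ɖ] adjacent to /ʈ/.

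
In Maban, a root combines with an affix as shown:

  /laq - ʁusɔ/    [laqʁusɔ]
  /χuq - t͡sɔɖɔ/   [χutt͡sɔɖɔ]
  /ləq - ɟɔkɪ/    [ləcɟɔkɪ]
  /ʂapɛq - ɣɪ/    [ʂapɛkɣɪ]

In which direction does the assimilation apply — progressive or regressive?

regressive

The segment that alternates is /q/, which surfaces as [t] when adjacent to /t͡s/.
/q/ is uvular while /t͡s/ is alveolar; the output [t] is alveolar, matching the trigger — so the feature that spreads is place.
Checking the remaining alternations: /q/ → [c] before /ɟ/ (uvular → palatal, matching palatal); /q/ → [k] before /ɣ/ (uvular → velar, matching velar) — only place changes, and always toward the following segment.
No alternation appears in [laqʁusɔ]: there the adjacent consonants already agree in place (/q/ and /ʁ/ are both uvular), so this form is consistent with the same rule.
The trigger is the following segment, so the direction is regressive (anticipatory).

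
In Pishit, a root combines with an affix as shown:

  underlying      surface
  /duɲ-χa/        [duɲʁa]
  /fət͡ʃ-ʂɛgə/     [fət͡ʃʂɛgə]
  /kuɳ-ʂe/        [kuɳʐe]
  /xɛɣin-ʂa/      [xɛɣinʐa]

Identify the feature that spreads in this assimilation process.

The segment that alternates is /χ/, which surfaces as [ʁ] when adjacent to /ɲ/.
/χ/ is voiceless while /ɲ/ is voiced; the output [ʁ] is voiced, matching the trigger — so the feature that spreads is voicing.
The other alternating forms pattern the same way: /ʂ/ → [ʐ] after /ɳ/ (voiceless → voiced, matching voiced); /ʂ/ → [ʐ] after /n/ (voiceless → voiced, matching voiced) — only voicing changes, and always toward the preceding segment.
No alternation appears in [fət͡ʃʂɛgə]: there the adjacent consonants already agree in voicing (/ʂ/ and /t͡ʃ/ are both voiceless), so this form is consistent with the same rule.

voicing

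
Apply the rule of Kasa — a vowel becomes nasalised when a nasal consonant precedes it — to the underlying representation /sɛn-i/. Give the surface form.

/i/ sits next to the nasal /n/ and is therefore nasalised to [ĩ].

[sɛnĩ]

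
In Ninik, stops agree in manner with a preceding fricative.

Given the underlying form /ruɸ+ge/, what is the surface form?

The rule targets /g/ (voiced velar stop), which sits after the trigger /ɸ/ (fricative).
A voiced velar fricative is [ɣ], so the surface segment is [ɣ].

[ruɸɣe]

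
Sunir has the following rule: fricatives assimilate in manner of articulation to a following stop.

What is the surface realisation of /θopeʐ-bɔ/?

[θopeɖbɔ]

The rule targets /ʐ/ (voiced retroflex fricative), which sits before the trigger /b/ (stop).
The voiced retroflex stop is [ɖ], so /ʐ/ → [ɖ].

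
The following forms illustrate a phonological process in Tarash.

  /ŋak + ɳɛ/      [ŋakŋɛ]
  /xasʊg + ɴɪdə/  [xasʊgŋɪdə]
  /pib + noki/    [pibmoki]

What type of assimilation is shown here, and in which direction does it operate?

The segment that alternates is /ɳ/, which surfaces as [ŋ] when adjacent to /k/.
/ɳ/ is retroflex while /k/ is velar; the output [ŋ] is velar, matching the trigger — so the feature that spreads is place.
Manner and voice are unchanged, so the assimilation is partial, not total.
Checking the remaining alternations: /ɴ/ → [ŋ] after /g/ (uvular → velar, matching velar); /n/ → [m] after /b/ (alveolar → bilabial, matching bilabial) — only place changes, and always toward the preceding segment.
Since the segment that changes follows the conditioning segment, the assimilation is progressive.

progressive place assimilation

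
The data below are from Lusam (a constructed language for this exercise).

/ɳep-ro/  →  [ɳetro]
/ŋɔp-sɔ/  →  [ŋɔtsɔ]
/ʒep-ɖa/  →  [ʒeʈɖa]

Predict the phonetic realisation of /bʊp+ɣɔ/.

The data show regressive place assimilation: /p/ → [t] before /r/; /p/ → [t] before /s/; /p/ → [ʈ] before /ɖ/. In each pair only place changes, matching the following consonant, while manner and voice stay constant.
/p/ is a voiceless bilabial stop. The following trigger /ɣ/ is velar, so /p/ must become velar as well.
The voiceless velar stop is [k], so /p/ → [k].

[bʊkɣɔ]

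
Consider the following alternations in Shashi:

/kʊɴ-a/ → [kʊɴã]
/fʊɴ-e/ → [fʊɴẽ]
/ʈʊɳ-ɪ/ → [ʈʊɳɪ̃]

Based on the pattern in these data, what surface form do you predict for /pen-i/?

[penĩ]

The data show progressive nasality assimilation (vowel nasalisation): /a/ → [ã] after /ɴ/; /e/ → [ẽ] after /ɴ/; /ɪ/ → [ɪ̃] after /ɳ/ — a vowel is nasalised by an immediately preceding nasal consonant.
/i/ sits next to the nasal /n/ and is therefore nasalised to [ĩ].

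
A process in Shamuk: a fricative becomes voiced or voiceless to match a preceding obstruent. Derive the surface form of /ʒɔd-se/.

[ʒɔdze]

The rule targets /s/ (voiceless alveolar fricative), which sits after the trigger /d/ (voiced).
Changing only its voicing to voiced gives [z] — the voiced alveolar fricative.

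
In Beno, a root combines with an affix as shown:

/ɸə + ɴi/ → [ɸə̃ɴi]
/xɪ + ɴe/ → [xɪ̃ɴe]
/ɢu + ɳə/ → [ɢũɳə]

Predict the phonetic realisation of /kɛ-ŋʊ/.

[kɛ̃ŋʊ]

The data show regressive nasality assimilation (vowel nasalisation): /ə/ → [ə̃] before /ɴ/; /ɪ/ → [ɪ̃] before /ɴ/; /u/ → [ũ] before /ɳ/ — a vowel is nasalised by an immediately following nasal consonant.
The vowel /ɛ/ is adjacent to the following nasal /ŋ/, so it acquires [+nasal] and surfaces as [ɛ̃].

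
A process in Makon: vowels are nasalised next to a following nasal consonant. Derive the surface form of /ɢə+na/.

/ə/ sits next to the nasal /n/ and is therefore nasalised to [ə̃].

[ɢə̃na]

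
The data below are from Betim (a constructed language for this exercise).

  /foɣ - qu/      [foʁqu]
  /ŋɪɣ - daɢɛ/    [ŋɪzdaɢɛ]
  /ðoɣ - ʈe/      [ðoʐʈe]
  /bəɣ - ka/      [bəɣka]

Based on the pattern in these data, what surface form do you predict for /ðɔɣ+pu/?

The data show regressive place assimilation: /ɣ/ → [ʁ] before /q/; /ɣ/ → [z] before /d/; /ɣ/ → [ʐ] before /ʈ/. In each pair only place changes, matching the following consonant, while manner and voice stay constant.
No alternation appears in [bəɣka]: there the adjacent consonants already agree in place (/ɣ/ and /k/ are both velar), so this form is consistent with the same rule.
/ɣ/ is a voiced velar fricative. The following trigger /p/ is bilabial, so /ɣ/ must become bilabial as well.
The voiced bilabial fricative is [β], so /ɣ/ → [β].

[ðɔβpu]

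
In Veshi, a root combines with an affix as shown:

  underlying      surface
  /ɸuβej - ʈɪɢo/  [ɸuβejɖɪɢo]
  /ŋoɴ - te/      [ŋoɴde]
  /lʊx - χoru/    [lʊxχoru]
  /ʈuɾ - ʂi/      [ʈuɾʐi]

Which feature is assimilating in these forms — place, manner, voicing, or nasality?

voicing

The segment that alternates is /ʈ/, which surfaces as [ɖ] when adjacent to /j/.
The change voiceless → voiced matches the voicing of the preceding /j/, identifying this as voicing assimilation.
The same holds elsewhere in the data: /t/ → [d] after /ɴ/ (voiceless → voiced, matching voiced); /ʂ/ → [ʐ] after /ɾ/ (voiceless → voiced, matching voiced) — only voicing changes, and always toward the preceding segment.
Nothing changes in [lʊxχoru]: there the adjacent consonants already agree in voicing (/χ/ and /x/ are both voiceless), so this form is consistent with the same rule.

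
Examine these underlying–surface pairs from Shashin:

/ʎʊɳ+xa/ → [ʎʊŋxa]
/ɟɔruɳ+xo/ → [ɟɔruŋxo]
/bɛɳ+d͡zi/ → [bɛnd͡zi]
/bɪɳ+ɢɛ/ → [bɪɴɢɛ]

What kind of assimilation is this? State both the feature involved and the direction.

regressive place assimilation

Comparing underlying and surface forms, /ɳ/ → [ŋ] is the alternation; the neighbouring /x/ is constant.
/ɳ/ is retroflex while /x/ is velar; the output [ŋ] is velar, matching the trigger — so the feature that spreads is place.
Manner and voice are unchanged, so the assimilation is partial, not total.
The other alternating forms pattern the same way: /ɳ/ → [n] before /d͡z/ (retroflex → alveolar, matching alveolar); /ɳ/ → [ɴ] before /ɢ/ (retroflex → uvular, matching uvular) — only place changes, and always toward the following segment.
The trigger is the following segment, so the direction is regressive (anticipatory).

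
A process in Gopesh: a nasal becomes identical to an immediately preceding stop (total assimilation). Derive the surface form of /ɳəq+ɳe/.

/ɳ/ is the segment targeted by the rule; it sits immediately after /q/, so it assimilates completely and surfaces as [q].

[ɳəqqe]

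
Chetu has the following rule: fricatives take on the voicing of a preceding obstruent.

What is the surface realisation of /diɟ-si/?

[diɟzi]

/s/ is a voiceless alveolar fricative. The preceding trigger /ɟ/ is voiced, so /s/ must become voiced as well.
The voiced alveolar fricative is [z], so /s/ → [z].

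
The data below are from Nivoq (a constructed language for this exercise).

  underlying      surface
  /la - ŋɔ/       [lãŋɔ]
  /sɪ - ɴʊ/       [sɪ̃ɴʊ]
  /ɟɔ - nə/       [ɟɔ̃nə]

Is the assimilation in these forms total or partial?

partial assimilation

The vowel /a/ surfaces as nasalised [ã] next to the following nasal /ŋ/ — it has acquired the [+nasal] feature of its neighbour.
Likewise in the remaining data: /ɪ/ → [ɪ̃] before /ɴ/; /ɔ/ → [ɔ̃] before /n/ — each time a vowel is nasalised next to a following nasal.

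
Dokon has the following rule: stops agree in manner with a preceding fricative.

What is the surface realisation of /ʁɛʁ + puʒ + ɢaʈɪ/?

[ʁɛʁɸuʒʁaʈɪ]

The rule targets /p/ (voiceless bilabial stop), which sits after the trigger /ʁ/ (fricative).
A voiceless bilabial fricative is [ɸ], so the surface segment is [ɸ].
At the second juncture, /ɢ/ likewise becomes [ʁ] adjacent to /ʒ/.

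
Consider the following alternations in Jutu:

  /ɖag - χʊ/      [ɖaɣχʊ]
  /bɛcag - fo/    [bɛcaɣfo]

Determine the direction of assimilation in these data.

Underlying /g/ is realised as [ɣ] next to /χ/; /χ/ itself does not change.
The change stop → fricative matches the manner of the following /χ/, identifying this as manner assimilation.
Checking the remaining alternation: /g/ → [ɣ] before /f/ (stop → fricative, matching a fricative) — only manner changes, and always toward the following segment.
Since the segment that changes precedes the conditioning segment, the assimilation is regressive.

regressive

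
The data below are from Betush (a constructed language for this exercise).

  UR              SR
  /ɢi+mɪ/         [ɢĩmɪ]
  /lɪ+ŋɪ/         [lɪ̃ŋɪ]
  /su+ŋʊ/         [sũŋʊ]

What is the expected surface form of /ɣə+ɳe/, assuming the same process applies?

The data show regressive nasality assimilation (vowel nasalisation): /i/ → [ĩ] before /m/; /ɪ/ → [ɪ̃] before /ŋ/; /u/ → [ũ] before /ŋ/ — a vowel is nasalised by an immediately following nasal consonant.
/ə/ sits next to the nasal /ɳ/ and is therefore nasalised to [ə̃].

[ɣə̃ɳe]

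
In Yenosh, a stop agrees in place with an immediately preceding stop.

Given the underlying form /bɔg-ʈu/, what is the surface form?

[bɔgku]

The rule targets /ʈ/ (voiceless retroflex stop), which sits after the trigger /g/ (velar).
The voiceless velar stop is [k], so /ʈ/ → [k].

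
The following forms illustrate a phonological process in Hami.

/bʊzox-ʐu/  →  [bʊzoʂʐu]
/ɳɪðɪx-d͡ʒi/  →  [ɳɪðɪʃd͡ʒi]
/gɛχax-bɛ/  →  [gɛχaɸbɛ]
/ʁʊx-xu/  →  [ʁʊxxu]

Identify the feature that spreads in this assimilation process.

Underlying /x/ is realised as [ʂ] next to /ʐ/; /ʐ/ itself does not change.
/x/ is velar while /ʐ/ is retroflex; the output [ʂ] is retroflex, matching the trigger — so the feature that spreads is place.
The same holds elsewhere in the data: /x/ → [ʃ] before /d͡ʒ/ (velar → postalveolar, matching postalveolar); /x/ → [ɸ] before /b/ (velar → bilabial, matching bilabial) — only place changes, and always toward the following segment.
Nothing changes in [ʁʊxxu]: there the adjacent consonants already agree in place (/x/ and /x/ are both velar), so this form is consistent with the same rule.

place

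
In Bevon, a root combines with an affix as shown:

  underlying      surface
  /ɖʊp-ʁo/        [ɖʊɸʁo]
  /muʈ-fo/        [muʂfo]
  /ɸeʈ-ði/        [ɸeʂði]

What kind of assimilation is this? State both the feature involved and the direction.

regressive manner assimilation

Underlying /p/ is realised as [ɸ] next to /ʁ/; /ʁ/ itself does not change.
The change stop → fricative matches the manner of the following /ʁ/, identifying this as manner assimilation.
Place and voice are unchanged, so the assimilation is partial, not total.
Checking the remaining alternations: /ʈ/ → [ʂ] before /f/ (stop → fricative, matching a fricative); /ʈ/ → [ʂ] before /ð/ (stop → fricative, matching a fricative) — only manner changes, and always toward the following segment.
The trigger is the following segment, so the direction is regressive (anticipatory).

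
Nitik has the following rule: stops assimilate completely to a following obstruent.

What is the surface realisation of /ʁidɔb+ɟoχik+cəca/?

[ʁidɔɟɟoχiccəca]

/b/ is the segment targeted by the rule; it sits immediately before /ɟ/, so it assimilates completely and surfaces as [ɟ].
At the second juncture, /k/ likewise becomes [c] adjacent to /c/.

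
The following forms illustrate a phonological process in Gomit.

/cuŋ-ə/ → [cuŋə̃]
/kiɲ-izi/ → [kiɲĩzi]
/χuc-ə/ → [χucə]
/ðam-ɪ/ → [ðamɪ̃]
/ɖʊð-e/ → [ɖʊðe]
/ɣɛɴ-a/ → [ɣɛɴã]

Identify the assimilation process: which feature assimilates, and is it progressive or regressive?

The vowel /ə/ surfaces as nasalised [ə̃] next to the preceding nasal /ŋ/ — it has acquired the [+nasal] feature of its neighbour.
Likewise in the remaining data: /i/ → [ĩ] after /ɲ/; /ɪ/ → [ɪ̃] after /m/; /a/ → [ã] after /ɴ/ — each time a vowel is nasalised next to a preceding nasal.
No change occurs in [χucə], [ɖʊðe] because the vowel at the boundary is adjacent to an oral consonant, not a nasal (/ə/ next to /c/; /e/ next to /ð/).
Because the conditioning nasal is to the left of the vowel that changes, the process is progressive (perseverative).

progressive nasality assimilation (vowel nasalisation)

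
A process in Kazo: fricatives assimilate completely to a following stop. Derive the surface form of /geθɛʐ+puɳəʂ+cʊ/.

[geθɛppuɳəccʊ]

/ʐ/ is the segment targeted by the rule; it sits immediately before /p/, so it assimilates completely and surfaces as [p].
At the second juncture, /ʂ/ likewise becomes [c] adjacent to /c/.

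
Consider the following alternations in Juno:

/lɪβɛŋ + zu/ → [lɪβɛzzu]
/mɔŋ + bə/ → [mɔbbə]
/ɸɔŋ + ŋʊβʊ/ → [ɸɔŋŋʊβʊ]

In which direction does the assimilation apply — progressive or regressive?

regressive

Comparing underlying and surface forms, /ŋ/ → [z] is the alternation; the neighbouring /z/ is constant.
The output [z] is identical to the trigger /z/ — every feature (place, manner, voicing) has been copied — so this is total assimilation.
The other form behaves the same way: /ŋ/ → [b] before /b/ — in each case the output is a copy of the following consonant.
In [ɸɔŋŋʊβʊ] the two consonants at the boundary are already identical (/ŋ/ + /ŋ/), so the rule applies vacuously and nothing changes.
The trigger is the following segment, so the direction is regressive (anticipatory).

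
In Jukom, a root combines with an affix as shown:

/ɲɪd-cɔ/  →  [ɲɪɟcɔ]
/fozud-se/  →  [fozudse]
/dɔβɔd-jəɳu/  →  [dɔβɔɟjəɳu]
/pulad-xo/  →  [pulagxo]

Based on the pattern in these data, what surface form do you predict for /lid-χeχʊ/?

[liɢχeχʊ]

The data show regressive place assimilation: /d/ → [ɟ] before /c/; /d/ → [ɟ] before /j/; /d/ → [g] before /x/. In each pair only place changes, matching the following consonant, while manner and voice stay constant.
No alternation appears in [fozudse]: there the adjacent consonants already agree in place (/d/ and /s/ are both alveolar), so this form is consistent with the same rule.
/d/ is a voiced alveolar stop. The following trigger /χ/ is uvular, so /d/ must become uvular as well.
Changing only its place to uvular gives [ɢ] — the voiced uvular stop.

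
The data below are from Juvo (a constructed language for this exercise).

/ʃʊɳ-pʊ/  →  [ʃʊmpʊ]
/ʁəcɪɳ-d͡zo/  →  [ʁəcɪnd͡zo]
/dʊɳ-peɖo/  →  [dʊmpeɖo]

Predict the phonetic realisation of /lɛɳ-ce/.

[lɛɲce]

The data show regressive place assimilation: /ɳ/ → [m] before /p/; /ɳ/ → [n] before /d͡z/. In each pair only place changes, matching the following consonant, while manner and voice stay constant.
The rule targets /ɳ/ (voiced retroflex nasal), which sits before the trigger /c/ (palatal).
A voiced palatal nasal is [ɲ], so the surface segment is [ɲ].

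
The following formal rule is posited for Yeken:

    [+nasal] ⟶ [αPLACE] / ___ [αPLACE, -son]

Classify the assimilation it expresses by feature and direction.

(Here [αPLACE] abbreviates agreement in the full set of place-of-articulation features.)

regressive place assimilation

The rule copies the place features (abbreviated [PLACE]) from the environment onto the target, so the assimilating feature is place.
The conditioning segment sits to the right of the focus bar, meaning the trigger follows the segment that changes — regressive assimilation.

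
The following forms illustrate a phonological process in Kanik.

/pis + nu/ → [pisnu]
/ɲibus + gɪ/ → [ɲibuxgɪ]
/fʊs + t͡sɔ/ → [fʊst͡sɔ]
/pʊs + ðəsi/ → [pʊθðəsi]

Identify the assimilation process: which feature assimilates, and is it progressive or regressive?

Comparing underlying and surface forms, /s/ → [x] is the alternation; the neighbouring /g/ is constant.
/s/ is alveolar while /g/ is velar; the output [x] is velar, matching the trigger — so the feature that spreads is place.
Manner and voice are unchanged, so the assimilation is partial, not total.
The other alternating form patterns the same way: /s/ → [θ] before /ð/ (alveolar → dental, matching dental) — only place changes, and always toward the following segment.
No alternation appears in [pisnu], [fʊst͡sɔ]: there the adjacent consonants already agree in place (/s/ and /n/ are both alveolar; /s/ and /t͡s/ are both alveolar), so these forms are consistent with the same rule.
Since the segment that changes precedes the conditioning segment, the assimilation is regressive.

regressive place assimilation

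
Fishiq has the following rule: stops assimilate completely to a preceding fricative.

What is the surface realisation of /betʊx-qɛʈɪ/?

/q/ is the segment targeted by the rule; it sits immediately after /x/, so it assimilates completely and surfaces as [x].

[betʊxxɛʈɪ]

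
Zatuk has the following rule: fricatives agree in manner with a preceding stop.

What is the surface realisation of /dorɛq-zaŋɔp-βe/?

The rule targets /z/ (voiced alveolar fricative), which sits after the trigger /q/ (stop).
The voiced alveolar stop is [d], so /z/ → [d].
The same rule applies at the second boundary: /β/ → [b] next to /p/.

[dorɛqdaŋɔpbe]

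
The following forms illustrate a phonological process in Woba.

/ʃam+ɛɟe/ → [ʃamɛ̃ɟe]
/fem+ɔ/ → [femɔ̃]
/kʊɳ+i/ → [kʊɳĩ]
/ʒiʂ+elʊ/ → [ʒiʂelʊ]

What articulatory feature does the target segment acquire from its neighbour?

The vowel /ɛ/ surfaces as nasalised [ɛ̃] next to the preceding nasal /m/ — it has acquired the [+nasal] feature of its neighbour.
The other forms show the same pattern: /ɔ/ → [ɔ̃] after /m/; /i/ → [ĩ] after /ɳ/ — each time a vowel is nasalised next to a preceding nasal.
No change occurs in [ʒiʂelʊ] because the vowel at the boundary is adjacent to an oral consonant, not a nasal (/e/ next to /ʂ/).

nasality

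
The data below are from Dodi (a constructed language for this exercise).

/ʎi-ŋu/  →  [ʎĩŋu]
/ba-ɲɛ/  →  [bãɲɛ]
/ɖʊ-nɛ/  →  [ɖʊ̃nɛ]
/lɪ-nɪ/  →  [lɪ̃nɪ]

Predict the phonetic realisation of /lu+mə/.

The data show regressive nasality assimilation (vowel nasalisation): /i/ → [ĩ] before /ŋ/; /a/ → [ã] before /ɲ/; /ʊ/ → [ʊ̃] before /n/; /ɪ/ → [ɪ̃] before /n/ — a vowel is nasalised by an immediately following nasal consonant.
The vowel /u/ is adjacent to the following nasal /m/, so it acquires [+nasal] and surfaces as [ũ].

[lũmə]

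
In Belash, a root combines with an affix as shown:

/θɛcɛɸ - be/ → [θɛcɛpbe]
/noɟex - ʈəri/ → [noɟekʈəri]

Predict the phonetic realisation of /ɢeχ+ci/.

[ɢeqci]

The data show regressive manner assimilation: /ɸ/ → [p] before /b/; /x/ → [k] before /ʈ/. In each pair only manner changes, matching the following consonant, while place and voice stay constant.
The rule targets /χ/ (voiceless uvular fricative), which sits before the trigger /c/ (stop).
A voiceless uvular stop is [q], so the surface segment is [q].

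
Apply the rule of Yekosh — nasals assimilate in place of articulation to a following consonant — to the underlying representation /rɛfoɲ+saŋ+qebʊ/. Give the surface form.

/ɲ/ is a voiced palatal nasal. The following trigger /s/ is alveolar, so /ɲ/ must become alveolar as well.
A voiced alveolar nasal is [n], so the surface segment is [n].
At the second juncture, /ŋ/ likewise becomes [ɴ] adjacent to /q/.

[rɛfonsaɴqebʊ]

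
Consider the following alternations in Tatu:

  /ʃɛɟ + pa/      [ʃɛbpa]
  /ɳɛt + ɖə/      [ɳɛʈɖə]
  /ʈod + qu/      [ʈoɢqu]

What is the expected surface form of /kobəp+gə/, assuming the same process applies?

The data show regressive place assimilation: /ɟ/ → [b] before /p/; /t/ → [ʈ] before /ɖ/; /d/ → [ɢ] before /q/. In each pair only place changes, matching the following consonant, while manner and voice stay constant.
/p/ is a voiceless bilabial stop. The following trigger /g/ is velar, so /p/ must become velar as well.
A voiceless velar stop is [k], so the surface segment is [k].

[kobəkgə]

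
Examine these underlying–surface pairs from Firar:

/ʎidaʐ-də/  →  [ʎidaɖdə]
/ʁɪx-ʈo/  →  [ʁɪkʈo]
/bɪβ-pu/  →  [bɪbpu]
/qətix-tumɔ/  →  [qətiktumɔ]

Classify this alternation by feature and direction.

regressive manner assimilation

Underlying /ʐ/ is realised as [ɖ] next to /d/; /d/ itself does not change.
/ʐ/ is a fricative while /d/ is a stop; the output [ɖ] is a stop, matching the trigger — so the feature that spreads is manner.
Place and voice are unchanged, so the assimilation is partial, not total.
The other alternating forms pattern the same way: /x/ → [k] before /ʈ/ (fricative → stop, matching a stop); /β/ → [b] before /p/ (fricative → stop, matching a stop); /x/ → [k] before /t/ (fricative → stop, matching a stop) — only manner changes, and always toward the following segment.
Since the segment that changes precedes the conditioning segment, the assimilation is regressive.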